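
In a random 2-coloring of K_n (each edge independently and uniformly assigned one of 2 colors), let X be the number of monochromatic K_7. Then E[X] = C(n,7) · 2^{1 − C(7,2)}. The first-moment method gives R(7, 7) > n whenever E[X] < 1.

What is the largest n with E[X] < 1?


We need C(n, 7) · 2^{1 − 21} < 1, i.e. C(n, 7) < 2^{21 − 1} = 1048576.
Check values of n near the boundary:
  n = 25: C(25, 7) = 480700; 480700 < 1048576? YES
  n = 26: C(26, 7) = 657800; 657800 < 1048576? YES
  n = 27: C(27, 7) = 888030; 888030 < 1048576? YES
  n = 28: C(28, 7) = 1184040; 1184040 < 1048576? NO
  n = 29: C(29, 7) = 1560780; 1560780 < 1048576? NO
  n = 30: C(30, 7) = 2035800; 2035800 < 1048576? NO
The largest n with C(n, 7) < 1048576 is n = 27 (where E[X] = 444015/524288 ≈ 0.8468914). Hence R(7, 7) > 27, i.e. R(7, 7) ≥ 28.

Largest n = 27; hence R(7, 7) > 27.


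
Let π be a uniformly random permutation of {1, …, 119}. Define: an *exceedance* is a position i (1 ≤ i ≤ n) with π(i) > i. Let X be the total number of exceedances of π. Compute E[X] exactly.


Write X = Σ_{i=1}^{119} X_i, where X_i = 1_{π(i) > i}.
For each fixed i, π(i) is uniform over {1, …, 119} (marginal of a uniform permutation), so P[π(i) > i] = (n − i)/n. Summing: Σ_{i=1}^{119} (n − i)/n = (0 + 1 + … + 118)/119 = 119(119 − 1)/(2·119) = (119 − 1)/2.
Hence E[X] = Σ_{i=1}^{119} (119 − i)/119 = 59 ≈ 59.00000.

E[X] = 59 = 59.00000.


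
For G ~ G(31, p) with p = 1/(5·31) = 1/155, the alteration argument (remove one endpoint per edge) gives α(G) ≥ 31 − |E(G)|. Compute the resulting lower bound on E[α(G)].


E[|E(G)|] = C(31, 2)·p = 465 · (1/155) = 3.
E[α(G)] ≥ n − E[|E(G)|] = 31 − 3 = 28.
Numerically: ≈ 28.00000.
(This is only a lower bound; the true E[α(G)] may be larger.)

E[α(G)] ≥ 28 ≈ 28.00000.


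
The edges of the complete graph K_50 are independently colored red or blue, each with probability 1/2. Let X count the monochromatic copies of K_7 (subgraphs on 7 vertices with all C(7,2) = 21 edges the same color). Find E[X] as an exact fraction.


Let X = Σ_S X_S over the C(50, 7) = 99884400 subsets S of size 7, where X_S = 1 if the K_7 on S is monochromatic.
For a fixed S, the K_7 on S has C(7, 2) = 21 edges. P[all 21 edges red] = (1/2)^21, and likewise for blue, so P[monochromatic] = 2·(1/2)^21 = 2^{1 − 21} = 1/1048576.
Summing: E[X] = C(50, 7) · 2^{1 − 21} = 99884400 · 1/1048576 = 6242775/65536.
Numerically: E[X] ≈ 95.257187.

E[X] = C(50,7)·2^(1−C(7,2)) = 6242775/65536 ≈ 95.257187.


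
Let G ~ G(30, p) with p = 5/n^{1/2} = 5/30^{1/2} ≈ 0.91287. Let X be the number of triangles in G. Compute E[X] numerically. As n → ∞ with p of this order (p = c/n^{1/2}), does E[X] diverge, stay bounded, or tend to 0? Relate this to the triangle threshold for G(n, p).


Number of potential triangles: C(30, 3) = 4060.
Each occurs with probability p³ ≈ (0.91287)³ ≈ 7.6072577e-01.
By linearity: E[X] = C(30, 3)·p³ ≈ 4060 · 7.6072577e-01 ≈ 3088.54664.
Since α = 1/2 < 1, p = c/n^{1/2} ≫ 1/n is above the triangle threshold p ~ 1/n. Asymptotically E[X] ~ (c³/6)·n^{3(1−α)} = (5³/6)·n^{1.5} → ∞; triangles are abundant w.h.p.

E[X] ≈ 3088.54664; in regime p = Θ(1/n^{1/2}) E[X] diverges (above the triangle threshold p ~ 1/n).


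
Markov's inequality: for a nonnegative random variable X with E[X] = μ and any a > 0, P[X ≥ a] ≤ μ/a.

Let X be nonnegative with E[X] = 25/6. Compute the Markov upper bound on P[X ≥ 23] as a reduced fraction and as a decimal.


μ = E[X] = 25/6, a = 23.
Markov: P[X ≥ 23] ≤ μ/a = (25/6)/23 = 25/138.
Numerically: ≈ 0.1812.
(Since a = 23 > μ = 4.1667, the bound 25/138 is < 1 and informative.)

P[X ≥ 23] ≤ 25/138 ≈ 0.1812.


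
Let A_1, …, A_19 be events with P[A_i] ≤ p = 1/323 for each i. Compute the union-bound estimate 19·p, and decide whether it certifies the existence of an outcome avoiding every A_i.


Union bound: P[∪_{i=1}^{19} A_i] ≤ Σ_i P[A_i] ≤ 19·p = 19·(1/323) = 1/17.
Numerically: 1/17 ≈ 0.0588.
Is 1/17 < 1? YES.
Since P[∪ A_i] ≤ 1/17 < 1, the complement has P[∩ A_i^c] ≥ 1 − 1/17 = 16/17 > 0, so some outcome avoids every A_i.

19·p = 1/17 ≈ 0.0588; existence CERTIFIED by the union bound.


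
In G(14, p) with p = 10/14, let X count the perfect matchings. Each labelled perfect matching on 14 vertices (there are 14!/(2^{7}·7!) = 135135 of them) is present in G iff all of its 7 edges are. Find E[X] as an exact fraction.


K_14 has 14!/(2^{7}·7!) = 135135 labelled perfect matchings.
For each such perfect matching H, let X_H = 1 if all 7 edges of H are present in G. Then P[X_H = 1] = p^{7} = (5/7)^{7} = 78125/823543.
By linearity: E[X] = Σ_H E[X_H] = 135135 · p^{7} = 135135 · 78125/823543 = 1508203125/117649.
Numerically: E[X] ≈ 12819.5.

E[X] = 135135 · (5/7)^{7} = 1508203125/117649 ≈ 12819.5.


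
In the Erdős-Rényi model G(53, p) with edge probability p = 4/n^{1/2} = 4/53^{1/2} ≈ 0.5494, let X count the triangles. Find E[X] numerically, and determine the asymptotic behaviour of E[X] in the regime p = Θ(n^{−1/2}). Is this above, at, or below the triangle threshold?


Number of potential triangles: C(53, 3) = 23426.
Each occurs with probability p³ ≈ (0.5494)³ ≈ 1.658694e-01.
By linearity: E[X] = C(53, 3)·p³ ≈ 23426 · 1.658694e-01 ≈ 3885.6556.
Since α = 1/2 < 1, p = c/n^{1/2} ≫ 1/n is above the triangle threshold p ~ 1/n. Asymptotically E[X] ~ (c³/6)·n^{3(1−α)} = (4³/6)·n^{1.5} → ∞; triangles are abundant w.h.p.

E[X] ≈ 3885.6556; in regime p = Θ(1/n^{1/2}) E[X] diverges (above the triangle threshold p ~ 1/n).


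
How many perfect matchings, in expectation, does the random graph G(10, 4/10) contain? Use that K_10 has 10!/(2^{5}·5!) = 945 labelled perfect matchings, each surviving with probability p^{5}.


K_10 has 10!/(2^{5}·5!) = 945 labelled perfect matchings.
For each such perfect matching H, let X_H = 1 if all 5 edges of H are present in G. Then P[X_H = 1] = p^{5} = (2/5)^{5} = 32/3125.
By linearity: E[X] = Σ_H E[X_H] = 945 · p^{5} = 945 · 32/3125 = 6048/625.
Numerically: E[X] ≈ 9.68.

E[X] = 945 · (2/5)^{5} = 6048/625 ≈ 9.68.


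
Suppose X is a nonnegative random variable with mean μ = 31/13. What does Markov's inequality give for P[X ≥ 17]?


μ = E[X] = 31/13, a = 17.
Markov: P[X ≥ 17] ≤ μ/a = (31/13)/17 = 31/221.
Numerically: ≈ 0.14027.
(Since a = 17 > μ = 2.38462, the bound 31/221 is < 1 and informative.)

P[X ≥ 17] ≤ 31/221 ≈ 0.14027.


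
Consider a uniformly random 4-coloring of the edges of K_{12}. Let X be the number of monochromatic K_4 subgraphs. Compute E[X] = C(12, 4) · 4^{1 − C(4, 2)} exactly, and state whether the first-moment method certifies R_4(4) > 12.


E[X] = C(12, 4) · 4^{1 − 6} = 495 · 4^{−5} = 495/1024.
As a reduced fraction: E[X] = 495/1024 ≈ 0.483.
Is E[X] < 1? YES.
Since E[X] < 1, there exists a 4-coloring of K_{12} with no monochromatic K_4; hence R_4(4) > 12.

E[X] = 495/1024 ≈ 0.483; E[X] < 1, so R_4(4) > 12.


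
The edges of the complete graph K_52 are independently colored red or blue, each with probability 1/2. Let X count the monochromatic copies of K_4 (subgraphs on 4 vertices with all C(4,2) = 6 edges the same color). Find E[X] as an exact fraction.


Let X = Σ_S X_S over the C(52, 4) = 270725 subsets S of size 4, where X_S = 1 if the K_4 on S is monochromatic.
For a fixed S, the K_4 on S has C(4, 2) = 6 edges. P[all 6 edges red] = (1/2)^6, and likewise for blue, so P[monochromatic] = 2·(1/2)^6 = 2^{1 − 6} = 1/32.
By linearity of expectation: E[X] = C(52, 4) · 2^{1 − 6} = 270725 · 1/32 = 270725/32.
Numerically: E[X] ≈ 8460.156.

E[X] = C(52,4)·2^(1−C(4,2)) = 270725/32 ≈ 8460.156.


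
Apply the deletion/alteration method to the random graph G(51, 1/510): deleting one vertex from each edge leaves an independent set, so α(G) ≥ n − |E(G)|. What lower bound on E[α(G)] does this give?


E[|E(G)|] = C(51, 2)·p = 1275 · (1/510) = 5/2.
E[α(G)] ≥ n − E[|E(G)|] = 51 − 5/2 = 97/2.
Numerically: ≈ 48.500.
(This is only a lower bound; the true E[α(G)] may be larger.)

E[α(G)] ≥ 97/2 ≈ 48.500.


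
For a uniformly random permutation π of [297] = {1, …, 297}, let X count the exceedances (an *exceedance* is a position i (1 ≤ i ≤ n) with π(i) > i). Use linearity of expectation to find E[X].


Write X = Σ_{i=1}^{297} X_i, where X_i = 1_{π(i) > i}.
For each fixed i, π(i) is uniform over {1, …, 297} (marginal of a uniform permutation), so P[π(i) > i] = (n − i)/n. Summing: Σ_{i=1}^{297} (n − i)/n = (0 + 1 + … + 296)/297 = 297(297 − 1)/(2·297) = (297 − 1)/2.
Hence E[X] = Σ_{i=1}^{297} (297 − i)/297 = 148 ≈ 148.00000.

E[X] = 148 = 148.00000.


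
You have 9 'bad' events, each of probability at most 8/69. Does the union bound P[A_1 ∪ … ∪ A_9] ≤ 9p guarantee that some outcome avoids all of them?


Union bound: P[∪_{i=1}^{9} A_i] ≤ Σ_i P[A_i] ≤ 9·p = 9·(8/69) = 24/23.
Numerically: 24/23 ≈ 1.043.
Is 24/23 < 1? NO.
Since the bound 24/23 is ≥ 1, the union bound is uninformative here; it does NOT by itself certify existence.

9·p = 24/23 ≈ 1.043; existence NOT certified by the union bound.


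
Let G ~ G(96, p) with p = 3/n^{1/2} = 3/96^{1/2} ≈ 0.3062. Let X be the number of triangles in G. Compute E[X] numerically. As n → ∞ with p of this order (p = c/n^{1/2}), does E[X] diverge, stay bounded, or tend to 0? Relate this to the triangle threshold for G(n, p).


Number of potential triangles: C(96, 3) = 142880.
Each occurs with probability p³ ≈ (0.3062)³ ≈ 2.870496e-02.
By linearity: E[X] = C(96, 3)·p³ ≈ 142880 · 2.870496e-02 ≈ 4101.3644.
Since α = 1/2 < 1, p = c/n^{1/2} ≫ 1/n is above the triangle threshold p ~ 1/n. Asymptotically E[X] ~ (c³/6)·n^{3(1−α)} = (3³/6)·n^{1.5} → ∞; triangles are abundant w.h.p.

E[X] ≈ 4101.3644; in regime p = Θ(1/n^{1/2}) E[X] diverges (above the triangle threshold p ~ 1/n).


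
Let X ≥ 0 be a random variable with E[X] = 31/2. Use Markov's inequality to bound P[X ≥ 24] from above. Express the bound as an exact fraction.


μ = E[X] = 31/2, a = 24.
Markov: P[X ≥ 24] ≤ μ/a = (31/2)/24 = 31/48.
Numerically: ≈ 0.6458.
(Since a = 24 > μ = 15.5000, the bound 31/48 is < 1 and informative.)

P[X ≥ 24] ≤ 31/48 ≈ 0.6458.


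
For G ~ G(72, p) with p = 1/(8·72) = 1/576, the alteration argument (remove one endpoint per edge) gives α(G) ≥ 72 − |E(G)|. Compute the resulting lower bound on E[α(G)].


E[|E(G)|] = C(72, 2)·p = 2556 · (1/576) = 71/16.
E[α(G)] ≥ n − E[|E(G)|] = 72 − 71/16 = 1081/16.
Numerically: ≈ 67.562500.
(This is only a lower bound; the true E[α(G)] may be larger.)

E[α(G)] ≥ 1081/16 ≈ 67.562500.


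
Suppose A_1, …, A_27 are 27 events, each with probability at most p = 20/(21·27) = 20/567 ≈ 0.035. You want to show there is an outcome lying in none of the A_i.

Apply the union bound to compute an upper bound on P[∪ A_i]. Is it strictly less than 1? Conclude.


Union bound: P[∪_{i=1}^{27} A_i] ≤ Σ_i P[A_i] ≤ 27·p = 27·(20/567) = 20/21.
Numerically: 20/21 ≈ 0.952.
Is 20/21 < 1? YES.
Since P[∪ A_i] ≤ 20/21 < 1, the complement has P[∩ A_i^c] ≥ 1 − 20/21 = 1/21 > 0, so some outcome avoids every A_i.

27·p = 20/21 ≈ 0.952; existence CERTIFIED by the union bound.


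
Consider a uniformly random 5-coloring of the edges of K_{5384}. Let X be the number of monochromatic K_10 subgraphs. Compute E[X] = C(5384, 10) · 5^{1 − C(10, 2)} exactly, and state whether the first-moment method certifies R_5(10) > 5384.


E[X] = C(5384, 10) · 5^{1 − 45} = 5593137120741932124090737609600 · 5^{−44} = 5593137120741932124090737609600/5684341886080801486968994140625.
As a reduced fraction: E[X] = 223725484829677284963629504384/227373675443232059478759765625 ≈ 0.983955.
Is E[X] < 1? YES.
Since E[X] < 1, there exists a 5-coloring of K_{5384} with no monochromatic K_10; hence R_5(10) > 5384.

E[X] = 223725484829677284963629504384/227373675443232059478759765625 ≈ 0.983955; E[X] < 1, so R_5(10) > 5384.


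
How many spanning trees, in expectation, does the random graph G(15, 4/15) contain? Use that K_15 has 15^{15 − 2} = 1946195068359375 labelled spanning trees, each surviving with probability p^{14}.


K_15 has 15^{15 − 2} = 1946195068359375 labelled spanning trees.
For each such spanning tree H, let X_H = 1 if all 14 edges of H are present in G. Then P[X_H = 1] = p^{14} = (4/15)^{14} = 268435456/29192926025390625.
By linearity of expectation: E[X] = Σ_H E[X_H] = 1946195068359375 · p^{14} = 1946195068359375 · 268435456/29192926025390625 = 268435456/15.
Numerically: E[X] ≈ 1.79e+07.

E[X] = 1946195068359375 · (4/15)^{14} = 268435456/15 ≈ 1.79e+07.


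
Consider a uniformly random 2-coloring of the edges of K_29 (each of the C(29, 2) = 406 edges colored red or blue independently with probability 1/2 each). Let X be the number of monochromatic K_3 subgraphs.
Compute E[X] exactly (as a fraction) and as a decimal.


Let X = Σ_S X_S over the C(29, 3) = 3654 subsets S of size 3, where X_S = 1 if the K_3 on S is monochromatic.
For a fixed S, the K_3 on S has C(3, 2) = 3 edges. P[all 3 edges red] = (1/2)^3, and likewise for blue, so P[monochromatic] = 2·(1/2)^3 = 2^{1 − 3} = 1/4.
Summing: E[X] = C(29, 3) · 2^{1 − 3} = 3654 · 1/4 = 1827/2.
Numerically: E[X] ≈ 913.500.

E[X] = C(29,3)·2^(1−C(3,2)) = 1827/2 ≈ 913.500.


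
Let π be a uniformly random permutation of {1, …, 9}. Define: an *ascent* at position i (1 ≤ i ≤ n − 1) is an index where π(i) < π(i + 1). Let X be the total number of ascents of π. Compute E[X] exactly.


Write X = Σ X_I over i = 1, …, 8, with X_I the indicator of one ascent.
There are 8 indicators.
For each fixed i, the pair (π(i), π(i+1)) is a uniformly random ordered pair of distinct values from {1, …, 9}; by symmetry P[π(i) < π(i+1)] = 1/2.
By linearity: E[X] = 8 · (1/2) = (9 − 1) · (1/2) = 4 ≈ 4.00000.

E[X] = 4 = 4.00000.


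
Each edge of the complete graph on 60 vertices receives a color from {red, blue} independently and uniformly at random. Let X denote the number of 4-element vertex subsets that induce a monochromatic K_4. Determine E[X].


Let X = Σ_S X_S over the C(60, 4) = 487635 subsets S of size 4, where X_S = 1 if the K_4 on S is monochromatic.
For a fixed S, the K_4 on S has C(4, 2) = 6 edges. P[all 6 edges red] = (1/2)^6, and likewise for blue, so P[monochromatic] = 2·(1/2)^6 = 2^{1 − 6} = 1/32.
By linearity of expectation: E[X] = C(60, 4) · 2^{1 − 6} = 487635 · 1/32 = 487635/32.
Numerically: E[X] ≈ 15238.59375.

E[X] = C(60,4)·2^(1−C(4,2)) = 487635/32 ≈ 15238.59375.


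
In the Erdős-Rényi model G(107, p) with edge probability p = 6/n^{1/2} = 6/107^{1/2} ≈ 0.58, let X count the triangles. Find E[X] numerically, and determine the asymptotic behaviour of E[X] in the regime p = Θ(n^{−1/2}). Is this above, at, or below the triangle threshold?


Number of potential triangles: C(107, 3) = 198485.
Each occurs with probability p³ ≈ (0.58)³ ≈ 1.951543e-01.
By linearity: E[X] = C(107, 3)·p³ ≈ 198485 · 1.951543e-01 ≈ 38735.1976.
Since α = 1/2 < 1, p = c/n^{1/2} ≫ 1/n is above the triangle threshold p ~ 1/n. Asymptotically E[X] ~ (c³/6)·n^{3(1−α)} = (6³/6)·n^{1.5} → ∞; triangles are abundant w.h.p.

E[X] ≈ 38735.1976; in regime p = Θ(1/n^{1/2}) E[X] diverges (above the triangle threshold p ~ 1/n).


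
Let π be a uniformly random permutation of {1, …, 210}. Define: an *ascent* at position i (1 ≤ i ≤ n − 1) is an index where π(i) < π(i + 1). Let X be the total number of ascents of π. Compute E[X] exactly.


Write X = Σ X_I over i = 1, …, 209, with X_I the indicator of one ascent.
There are 209 indicators.
For each fixed i, the pair (π(i), π(i+1)) is a uniformly random ordered pair of distinct values from {1, …, 210}; by symmetry P[π(i) < π(i+1)] = 1/2.
By linearity: E[X] = 209 · (1/2) = (210 − 1) · (1/2) = 209/2 ≈ 104.50000.

E[X] = 209/2 = 104.50000.


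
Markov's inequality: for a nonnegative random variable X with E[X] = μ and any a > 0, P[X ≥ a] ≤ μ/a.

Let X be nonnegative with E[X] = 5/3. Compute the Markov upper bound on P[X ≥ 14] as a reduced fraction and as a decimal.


μ = E[X] = 5/3, a = 14.
Markov: P[X ≥ 14] ≤ μ/a = (5/3)/14 = 5/42.
Numerically: ≈ 0.11905.
(Since a = 14 > μ = 1.66667, the bound 5/42 is < 1 and informative.)

P[X ≥ 14] ≤ 5/42 ≈ 0.11905.


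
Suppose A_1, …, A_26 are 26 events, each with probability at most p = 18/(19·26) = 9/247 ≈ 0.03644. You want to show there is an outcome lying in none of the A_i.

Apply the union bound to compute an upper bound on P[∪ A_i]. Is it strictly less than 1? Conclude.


Union bound: P[∪_{i=1}^{26} A_i] ≤ Σ_i P[A_i] ≤ 26·p = 26·(9/247) = 18/19.
Numerically: 18/19 ≈ 0.94737.
Is 18/19 < 1? YES.
Since P[∪ A_i] ≤ 18/19 < 1, the complement has P[∩ A_i^c] ≥ 1 − 18/19 = 1/19 > 0, so some outcome avoids every A_i.

26·p = 18/19 ≈ 0.94737; existence CERTIFIED by the union bound.


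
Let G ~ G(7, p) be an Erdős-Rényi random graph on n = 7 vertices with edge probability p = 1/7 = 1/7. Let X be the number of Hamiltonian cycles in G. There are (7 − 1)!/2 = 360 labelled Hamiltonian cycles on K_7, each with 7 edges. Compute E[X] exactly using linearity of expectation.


K_7 has (7 − 1)!/2 = 360 labelled Hamiltonian cycles.
For each such Hamiltonian cycle H, let X_H = 1 if all 7 edges of H are present in G. Then P[X_H = 1] = p^{7} = (1/7)^{7} = 1/823543.
Summing the indicators: E[X] = Σ_H E[X_H] = 360 · p^{7} = 360 · 1/823543 = 360/823543.
Numerically: E[X] ≈ 0.00043714.

E[X] = 360 · (1/7)^{7} = 360/823543 ≈ 0.00043714.


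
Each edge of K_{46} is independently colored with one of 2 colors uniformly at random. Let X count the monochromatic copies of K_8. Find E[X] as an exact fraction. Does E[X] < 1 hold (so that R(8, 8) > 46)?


E[X] = C(46, 8) · 2^{1 − 28} = 260932815 · 2^{−27} = 260932815/134217728.
As a reduced fraction: E[X] = 260932815/134217728 ≈ 1.9441010.
Is E[X] < 1? NO.
Since E[X] ≥ 1, the first-moment bound is inconclusive at n = 46; it does NOT by itself certify R(8, 8) > 46.

E[X] = 260932815/134217728 ≈ 1.9441010; E[X] ≥ 1; first-moment method inconclusive here.


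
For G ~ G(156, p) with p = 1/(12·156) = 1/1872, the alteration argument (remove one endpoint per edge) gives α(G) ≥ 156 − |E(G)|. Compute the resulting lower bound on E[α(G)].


E[|E(G)|] = C(156, 2)·p = 12090 · (1/1872) = 155/24.
E[α(G)] ≥ n − E[|E(G)|] = 156 − 155/24 = 3589/24.
Numerically: ≈ 149.541667.
(This is only a lower bound; the true E[α(G)] may be larger.)

E[α(G)] ≥ 3589/24 ≈ 149.541667.


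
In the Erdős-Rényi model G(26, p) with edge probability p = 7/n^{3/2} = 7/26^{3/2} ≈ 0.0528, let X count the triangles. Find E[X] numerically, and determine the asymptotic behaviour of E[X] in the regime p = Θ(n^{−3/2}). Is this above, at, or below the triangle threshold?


Number of potential triangles: C(26, 3) = 2600.
Each occurs with probability p³ ≈ (0.0528)³ ≈ 1.472021e-04.
By linearity: E[X] = C(26, 3)·p³ ≈ 2600 · 1.472021e-04 ≈ 0.3827.
Since α = 3/2 > 1, p = c/n^{3/2} = o(1/n) is below the triangle threshold p ~ 1/n. Asymptotically E[X] ~ (c³/6)·n^{3(1−α)} = (7³/6)·n^{-1.5} → 0, so by Markov's inequality G has no triangles w.h.p.

E[X] ≈ 0.3827; in regime p = Θ(1/n^{3/2}) E[X] tends to 0 (below the triangle threshold p ~ 1/n).


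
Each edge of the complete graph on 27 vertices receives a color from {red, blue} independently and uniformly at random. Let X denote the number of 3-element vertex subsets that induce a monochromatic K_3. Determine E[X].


Let X = Σ_S X_S over the C(27, 3) = 2925 subsets S of size 3, where X_S = 1 if the K_3 on S is monochromatic.
For a fixed S, the K_3 on S has C(3, 2) = 3 edges. P[all 3 edges red] = (1/2)^3, and likewise for blue, so P[monochromatic] = 2·(1/2)^3 = 2^{1 − 3} = 1/4.
By linearity: E[X] = C(27, 3) · 2^{1 − 3} = 2925 · 1/4 = 2925/4.
Numerically: E[X] ≈ 731.250.

E[X] = C(27,3)·2^(1−C(3,2)) = 2925/4 ≈ 731.250.


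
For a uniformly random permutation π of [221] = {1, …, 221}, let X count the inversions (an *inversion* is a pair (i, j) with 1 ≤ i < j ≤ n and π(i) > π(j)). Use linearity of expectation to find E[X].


Write X = Σ X_I over the C(221, 2) = 24310 pairs i < j, with X_I the indicator of one inversion.
There are 24310 indicators.
For each fixed pair i < j, the values π(i) and π(j) are two distinct elements of {1, …, 221} in uniformly random order; by symmetry P[π(i) > π(j)] = 1/2.
By linearity: E[X] = 24310 · (1/2) = C(221, 2) · (1/2) = 24310/2 = 12155 ≈ 12155.00000.

E[X] = 12155 = 12155.00000.


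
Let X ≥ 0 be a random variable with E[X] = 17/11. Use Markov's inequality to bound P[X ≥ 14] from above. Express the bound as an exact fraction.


μ = E[X] = 17/11, a = 14.
Markov: P[X ≥ 14] ≤ μ/a = (17/11)/14 = 17/154.
Numerically: ≈ 0.110.
(Since a = 14 > μ = 1.545, the bound 17/154 is < 1 and informative.)

P[X ≥ 14] ≤ 17/154 ≈ 0.110.


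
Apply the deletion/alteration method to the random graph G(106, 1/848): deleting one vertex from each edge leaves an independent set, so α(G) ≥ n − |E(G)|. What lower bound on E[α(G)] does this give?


E[|E(G)|] = C(106, 2)·p = 5565 · (1/848) = 105/16.
E[α(G)] ≥ n − E[|E(G)|] = 106 − 105/16 = 1591/16.
Numerically: ≈ 99.438.
(This is only a lower bound; the true E[α(G)] may be larger.)

E[α(G)] ≥ 1591/16 ≈ 99.438.


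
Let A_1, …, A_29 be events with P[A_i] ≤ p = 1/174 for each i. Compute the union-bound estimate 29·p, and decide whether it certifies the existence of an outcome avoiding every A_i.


Union bound: P[∪_{i=1}^{29} A_i] ≤ Σ_i P[A_i] ≤ 29·p = 29·(1/174) = 1/6.
Numerically: 1/6 ≈ 0.167.
Is 1/6 < 1? YES.
Since P[∪ A_i] ≤ 1/6 < 1, the complement has P[∩ A_i^c] ≥ 1 − 1/6 = 5/6 > 0, so some outcome avoids every A_i.

29·p = 1/6 ≈ 0.167; existence CERTIFIED by the union bound.


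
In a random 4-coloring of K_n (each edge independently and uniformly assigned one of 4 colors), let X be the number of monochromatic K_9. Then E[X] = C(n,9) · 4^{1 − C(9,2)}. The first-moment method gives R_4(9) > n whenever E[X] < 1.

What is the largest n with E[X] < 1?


We need C(n, 9) · 4^{1 − 36} < 1, i.e. C(n, 9) < 4^{36 − 1} = 1180591620717411303424.
Check values of n near the boundary:
  n = 909: C(909, 9) = 1122169012923711463931; 1122169012923711463931 < 1180591620717411303424? YES
  n = 910: C(910, 9) = 1133378248346922788210; 1133378248346922788210 < 1180591620717411303424? YES
  n = 911: C(911, 9) = 1144686900492291197405; 1144686900492291197405 < 1180591620717411303424? YES
  n = 912: C(912, 9) = 1156095740032081475120; 1156095740032081475120 < 1180591620717411303424? YES
  n = 913: C(913, 9) = 1167605542753639808390; 1167605542753639808390 < 1180591620717411303424? YES
  n = 914: C(914, 9) = 1179217089587653905932; 1179217089587653905932 < 1180591620717411303424? YES
  n = 915: C(915, 9) = 1190931166636537885130; 1190931166636537885130 < 1180591620717411303424? NO
  n = 916: C(916, 9) = 1202748565202942340440; 1202748565202942340440 < 1180591620717411303424? NO
  n = 917: C(917, 9) = 1214670081818390006810; 1214670081818390006810 < 1180591620717411303424? NO
The largest n with C(n, 9) < 1180591620717411303424 is n = 914 (where E[X] = 294804272396913476483/295147905179352825856 ≈ 0.9988357). Hence R_4(9) > 914, i.e. R_4(9) ≥ 915.

Largest n = 914; hence R_4(9) > 914.


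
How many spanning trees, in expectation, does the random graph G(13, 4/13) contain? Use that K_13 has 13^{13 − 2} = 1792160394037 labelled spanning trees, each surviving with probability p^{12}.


K_13 has 13^{13 − 2} = 1792160394037 labelled spanning trees.
For each such spanning tree H, let X_H = 1 if all 12 edges of H are present in G. Then P[X_H = 1] = p^{12} = (4/13)^{12} = 16777216/23298085122481.
By linearity: E[X] = Σ_H E[X_H] = 1792160394037 · p^{12} = 1792160394037 · 16777216/23298085122481 = 16777216/13.
Numerically: E[X] ≈ 1.2906e+06.

E[X] = 1792160394037 · (4/13)^{12} = 16777216/13 ≈ 1.2906e+06.


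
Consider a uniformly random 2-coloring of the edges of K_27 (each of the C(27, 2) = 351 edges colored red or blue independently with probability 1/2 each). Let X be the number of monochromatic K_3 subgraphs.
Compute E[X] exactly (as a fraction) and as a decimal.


Let X = Σ_S X_S over the C(27, 3) = 2925 subsets S of size 3, where X_S = 1 if the K_3 on S is monochromatic.
For a fixed S, the K_3 on S has C(3, 2) = 3 edges. P[all 3 edges red] = (1/2)^3, and likewise for blue, so P[monochromatic] = 2·(1/2)^3 = 2^{1 − 3} = 1/4.
By linearity: E[X] = C(27, 3) · 2^{1 − 3} = 2925 · 1/4 = 2925/4.
Numerically: E[X] ≈ 731.2500.

E[X] = C(27,3)·2^(1−C(3,2)) = 2925/4 ≈ 731.2500.


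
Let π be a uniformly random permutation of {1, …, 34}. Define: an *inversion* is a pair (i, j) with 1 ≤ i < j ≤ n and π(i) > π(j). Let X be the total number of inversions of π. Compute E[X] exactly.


Write X = Σ X_I over the C(34, 2) = 561 pairs i < j, with X_I the indicator of one inversion.
There are 561 indicators.
For each fixed pair i < j, the values π(i) and π(j) are two distinct elements of {1, …, 34} in uniformly random order; by symmetry P[π(i) > π(j)] = 1/2.
By linearity: E[X] = 561 · (1/2) = C(34, 2) · (1/2) = 561/2 = 561/2 ≈ 280.50000.

E[X] = 561/2 = 280.50000.


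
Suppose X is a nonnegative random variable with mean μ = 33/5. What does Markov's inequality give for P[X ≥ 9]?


μ = E[X] = 33/5, a = 9.
Markov: P[X ≥ 9] ≤ μ/a = (33/5)/9 = 11/15.
Numerically: ≈ 0.733333.
(Since a = 9 > μ = 6.600000, the bound 11/15 is < 1 and informative.)

P[X ≥ 9] ≤ 11/15 ≈ 0.733333.


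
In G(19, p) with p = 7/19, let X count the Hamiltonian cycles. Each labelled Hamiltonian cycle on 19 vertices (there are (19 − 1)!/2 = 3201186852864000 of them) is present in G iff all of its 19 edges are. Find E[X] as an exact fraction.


K_19 has (19 − 1)!/2 = 3201186852864000 labelled Hamiltonian cycles.
For each such Hamiltonian cycle H, let X_H = 1 if all 19 edges of H are present in G. Then P[X_H = 1] = p^{19} = (7/19)^{19} = 11398895185373143/1978419655660313589123979.
By linearity: E[X] = Σ_H E[X_H] = 3201186852864000 · p^{19} = 3201186852864000 · 11398895185373143/1978419655660313589123979 = 36489993404591253525678231552000/1978419655660313589123979.
Numerically: E[X] ≈ 1.8444e+07.

E[X] = 3201186852864000 · (7/19)^{19} = 36489993404591253525678231552000/1978419655660313589123979 ≈ 1.8444e+07.


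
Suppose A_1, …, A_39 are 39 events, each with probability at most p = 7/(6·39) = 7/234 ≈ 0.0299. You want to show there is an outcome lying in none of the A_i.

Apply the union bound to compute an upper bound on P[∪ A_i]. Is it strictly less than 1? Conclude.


Union bound: P[∪_{i=1}^{39} A_i] ≤ Σ_i P[A_i] ≤ 39·p = 39·(7/234) = 7/6.
Numerically: 7/6 ≈ 1.1667.
Is 7/6 < 1? NO.
Since the bound 7/6 is ≥ 1, the union bound is uninformative here; it does NOT by itself certify existence.

39·p = 7/6 ≈ 1.1667; existence NOT certified by the union bound.


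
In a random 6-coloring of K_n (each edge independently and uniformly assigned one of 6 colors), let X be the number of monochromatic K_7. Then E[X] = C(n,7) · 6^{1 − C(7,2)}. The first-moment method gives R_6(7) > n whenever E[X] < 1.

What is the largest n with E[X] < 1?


We need C(n, 7) · 6^{1 − 21} < 1, i.e. C(n, 7) < 6^{21 − 1} = 3656158440062976.
Check values of n near the boundary:
  n = 567: C(567, 7) = 3601671315933933; 3601671315933933 < 3656158440062976? YES
  n = 568: C(568, 7) = 3646611956239704; 3646611956239704 < 3656158440062976? YES
  n = 569: C(569, 7) = 3692032389858348; 3692032389858348 < 3656158440062976? NO
  n = 570: C(570, 7) = 3737936877831720; 3737936877831720 < 3656158440062976? NO
The largest n with C(n, 7) < 3656158440062976 is n = 568 (where E[X] = 16882462760369/16926659444736 ≈ 0.997389). Hence R_6(7) > 568, i.e. R_6(7) ≥ 569.

Largest n = 568; hence R_6(7) > 568.


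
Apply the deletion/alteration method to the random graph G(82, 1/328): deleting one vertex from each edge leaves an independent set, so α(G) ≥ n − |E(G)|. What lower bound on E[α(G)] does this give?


E[|E(G)|] = C(82, 2)·p = 3321 · (1/328) = 81/8.
E[α(G)] ≥ n − E[|E(G)|] = 82 − 81/8 = 575/8.
Numerically: ≈ 71.8750.
(This is only a lower bound; the true E[α(G)] may be larger.)

E[α(G)] ≥ 575/8 ≈ 71.8750.


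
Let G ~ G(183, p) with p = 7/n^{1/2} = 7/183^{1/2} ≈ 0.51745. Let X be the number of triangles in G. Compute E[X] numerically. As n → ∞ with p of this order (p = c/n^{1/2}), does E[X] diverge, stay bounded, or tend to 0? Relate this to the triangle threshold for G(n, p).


Number of potential triangles: C(183, 3) = 1004731.
Each occurs with probability p³ ≈ (0.51745)³ ≈ 1.3855350e-01.
By linearity: E[X] = C(183, 3)·p³ ≈ 1004731 · 1.3855350e-01 ≈ 139208.99163.
Since α = 1/2 < 1, p = c/n^{1/2} ≫ 1/n is above the triangle threshold p ~ 1/n. Asymptotically E[X] ~ (c³/6)·n^{3(1−α)} = (7³/6)·n^{1.5} → ∞; triangles are abundant w.h.p.

E[X] ≈ 139208.99163; in regime p = Θ(1/n^{1/2}) E[X] diverges (above the triangle threshold p ~ 1/n).


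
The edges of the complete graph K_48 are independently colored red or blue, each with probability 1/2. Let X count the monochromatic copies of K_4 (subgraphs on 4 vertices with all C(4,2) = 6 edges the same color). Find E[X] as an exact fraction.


Let X = Σ_S X_S over the C(48, 4) = 194580 subsets S of size 4, where X_S = 1 if the K_4 on S is monochromatic.
For a fixed S, the K_4 on S has C(4, 2) = 6 edges. P[all 6 edges red] = (1/2)^6, and likewise for blue, so P[monochromatic] = 2·(1/2)^6 = 2^{1 − 6} = 1/32.
By linearity: E[X] = C(48, 4) · 2^{1 − 6} = 194580 · 1/32 = 48645/8.
Numerically: E[X] ≈ 6080.62500.

E[X] = C(48,4)·2^(1−C(4,2)) = 48645/8 ≈ 6080.62500.


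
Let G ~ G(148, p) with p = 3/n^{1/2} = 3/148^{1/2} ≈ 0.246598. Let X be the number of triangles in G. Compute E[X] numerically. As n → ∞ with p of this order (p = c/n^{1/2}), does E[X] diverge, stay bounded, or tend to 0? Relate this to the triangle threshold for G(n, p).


Number of potential triangles: C(148, 3) = 529396.
Each occurs with probability p³ ≈ (0.246598)³ ≈ 1.49958536e-02.
By linearity: E[X] = C(148, 3)·p³ ≈ 529396 · 1.49958536e-02 ≈ 7938.744897.
Since α = 1/2 < 1, p = c/n^{1/2} ≫ 1/n is above the triangle threshold p ~ 1/n. Asymptotically E[X] ~ (c³/6)·n^{3(1−α)} = (3³/6)·n^{1.5} → ∞; triangles are abundant w.h.p.

E[X] ≈ 7938.744897; in regime p = Θ(1/n^{1/2}) E[X] diverges (above the triangle threshold p ~ 1/n).


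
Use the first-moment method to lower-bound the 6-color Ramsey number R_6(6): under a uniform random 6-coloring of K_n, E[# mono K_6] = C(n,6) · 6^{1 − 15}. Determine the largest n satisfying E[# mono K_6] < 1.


We need C(n, 6) · 6^{1 − 15} < 1, i.e. C(n, 6) < 6^{15 − 1} = 78364164096.
Check values of n near the boundary:
  n = 193: C(193, 6) = 66364016544; 66364016544 < 78364164096? YES
  n = 194: C(194, 6) = 68482017072; 68482017072 < 78364164096? YES
  n = 195: C(195, 6) = 70656049360; 70656049360 < 78364164096? YES
  n = 196: C(196, 6) = 72887293024; 72887293024 < 78364164096? YES
  n = 197: C(197, 6) = 75176946208; 75176946208 < 78364164096? YES
  n = 198: C(198, 6) = 77526225777; 77526225777 < 78364164096? YES
  n = 199: C(199, 6) = 79936367511; 79936367511 < 78364164096? NO
  n = 200: C(200, 6) = 82408626300; 82408626300 < 78364164096? NO
  n = 201: C(201, 6) = 84944276340; 84944276340 < 78364164096? NO
The largest n with C(n, 6) < 78364164096 is n = 198 (where E[X] = 25842075259/26121388032 ≈ 0.9893071). Hence R_6(6) > 198, i.e. R_6(6) ≥ 199.

Largest n = 198; hence R_6(6) > 198.


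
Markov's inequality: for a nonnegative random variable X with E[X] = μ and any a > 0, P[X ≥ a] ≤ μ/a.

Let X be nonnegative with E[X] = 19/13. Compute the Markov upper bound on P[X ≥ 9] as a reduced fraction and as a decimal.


μ = E[X] = 19/13, a = 9.
Markov: P[X ≥ 9] ≤ μ/a = (19/13)/9 = 19/117.
Numerically: ≈ 0.162393.
(Since a = 9 > μ = 1.461538, the bound 19/117 is < 1 and informative.)

P[X ≥ 9] ≤ 19/117 ≈ 0.162393.


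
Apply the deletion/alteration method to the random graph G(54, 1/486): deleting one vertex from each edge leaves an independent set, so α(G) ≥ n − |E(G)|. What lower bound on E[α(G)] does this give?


E[|E(G)|] = C(54, 2)·p = 1431 · (1/486) = 53/18.
E[α(G)] ≥ n − E[|E(G)|] = 54 − 53/18 = 919/18.
Numerically: ≈ 51.0556.
(This is only a lower bound; the true E[α(G)] may be larger.)

E[α(G)] ≥ 919/18 ≈ 51.0556.


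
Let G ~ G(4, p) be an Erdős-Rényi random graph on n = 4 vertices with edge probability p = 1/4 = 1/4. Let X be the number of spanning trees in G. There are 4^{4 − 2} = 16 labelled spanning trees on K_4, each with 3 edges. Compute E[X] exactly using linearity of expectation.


K_4 has 4^{4 − 2} = 16 labelled spanning trees.
For each such spanning tree H, let X_H = 1 if all 3 edges of H are present in G. Then P[X_H = 1] = p^{3} = (1/4)^{3} = 1/64.
By linearity of expectation: E[X] = Σ_H E[X_H] = 16 · p^{3} = 16 · 1/64 = 1/4.
Numerically: E[X] ≈ 0.25.

E[X] = 16 · (1/4)^{3} = 1/4 ≈ 0.25.


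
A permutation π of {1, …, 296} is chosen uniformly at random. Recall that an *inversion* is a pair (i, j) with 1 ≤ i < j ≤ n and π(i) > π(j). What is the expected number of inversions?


Write X = Σ X_I over the C(296, 2) = 43660 pairs i < j, with X_I the indicator of one inversion.
There are 43660 indicators.
For each fixed pair i < j, the values π(i) and π(j) are two distinct elements of {1, …, 296} in uniformly random order; by symmetry P[π(i) > π(j)] = 1/2.
By linearity: E[X] = 43660 · (1/2) = C(296, 2) · (1/2) = 43660/2 = 21830 ≈ 21830.000.

E[X] = 21830 = 21830.000.


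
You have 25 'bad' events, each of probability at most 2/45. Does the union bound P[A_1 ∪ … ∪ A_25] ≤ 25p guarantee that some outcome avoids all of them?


Union bound: P[∪_{i=1}^{25} A_i] ≤ Σ_i P[A_i] ≤ 25·p = 25·(2/45) = 10/9.
Numerically: 10/9 ≈ 1.1111.
Is 10/9 < 1? NO.
Since the bound 10/9 is ≥ 1, the union bound is uninformative here; it does NOT by itself certify existence.

25·p = 10/9 ≈ 1.1111; existence NOT certified by the union bound.


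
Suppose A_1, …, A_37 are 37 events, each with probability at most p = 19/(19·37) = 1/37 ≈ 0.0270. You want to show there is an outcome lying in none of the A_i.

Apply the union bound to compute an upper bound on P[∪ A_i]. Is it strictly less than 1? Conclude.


Union bound: P[∪_{i=1}^{37} A_i] ≤ Σ_i P[A_i] ≤ 37·p = 37·(1/37) = 1.
Numerically: 1 ≈ 1.0000.
Is 1 < 1? NO.
Since the bound 1 is ≥ 1, the union bound is uninformative here; it does NOT by itself certify existence.

37·p = 1 ≈ 1.0000; existence NOT certified by the union bound.


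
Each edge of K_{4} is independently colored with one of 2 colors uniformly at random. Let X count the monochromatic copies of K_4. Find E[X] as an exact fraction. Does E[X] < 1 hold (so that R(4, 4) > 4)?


E[X] = C(4, 4) · 2^{1 − 6} = 1 · 2^{−5} = 1/32.
As a reduced fraction: E[X] = 1/32 ≈ 0.031250.
Is E[X] < 1? YES.
Since E[X] < 1, there exists a 2-coloring of K_{4} with no monochromatic K_4; hence R(4, 4) > 4.

E[X] = 1/32 ≈ 0.031250; E[X] < 1, so R(4, 4) > 4.


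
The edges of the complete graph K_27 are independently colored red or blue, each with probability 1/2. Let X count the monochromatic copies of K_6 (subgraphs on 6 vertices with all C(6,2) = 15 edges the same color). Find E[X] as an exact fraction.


Let X = Σ_S X_S over the C(27, 6) = 296010 subsets S of size 6, where X_S = 1 if the K_6 on S is monochromatic.
For a fixed S, the K_6 on S has C(6, 2) = 15 edges. P[all 15 edges red] = (1/2)^15, and likewise for blue, so P[monochromatic] = 2·(1/2)^15 = 2^{1 − 15} = 1/16384.
By linearity: E[X] = C(27, 6) · 2^{1 − 15} = 296010 · 1/16384 = 148005/8192.
Numerically: E[X] ≈ 18.0670.

E[X] = C(27,6)·2^(1−C(6,2)) = 148005/8192 ≈ 18.0670.


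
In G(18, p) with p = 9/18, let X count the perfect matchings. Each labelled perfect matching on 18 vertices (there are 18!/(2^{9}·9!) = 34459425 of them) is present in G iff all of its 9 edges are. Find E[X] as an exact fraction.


K_18 has 18!/(2^{9}·9!) = 34459425 labelled perfect matchings.
For each such perfect matching H, let X_H = 1 if all 9 edges of H are present in G. Then P[X_H = 1] = p^{9} = (1/2)^{9} = 1/512.
By linearity of expectation: E[X] = Σ_H E[X_H] = 34459425 · p^{9} = 34459425 · 1/512 = 34459425/512.
Numerically: E[X] ≈ 6.73e+04.

E[X] = 34459425 · (1/2)^{9} = 34459425/512 ≈ 6.73e+04.


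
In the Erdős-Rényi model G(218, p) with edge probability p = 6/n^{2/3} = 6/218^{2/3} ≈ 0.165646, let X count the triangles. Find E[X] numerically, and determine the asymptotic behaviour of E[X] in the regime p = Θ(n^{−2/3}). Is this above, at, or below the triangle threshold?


Number of potential triangles: C(218, 3) = 1703016.
Each occurs with probability p³ ≈ (0.165646)³ ≈ 4.54507196e-03.
By linearity: E[X] = C(218, 3)·p³ ≈ 1703016 · 4.54507196e-03 ≈ 7740.330275.
Since α = 2/3 < 1, p = c/n^{2/3} ≫ 1/n is above the triangle threshold p ~ 1/n. Asymptotically E[X] ~ (c³/6)·n^{3(1−α)} = (6³/6)·n^{1} → ∞; triangles are abundant w.h.p.

E[X] ≈ 7740.330275; in regime p = Θ(1/n^{2/3}) E[X] diverges (above the triangle threshold p ~ 1/n).


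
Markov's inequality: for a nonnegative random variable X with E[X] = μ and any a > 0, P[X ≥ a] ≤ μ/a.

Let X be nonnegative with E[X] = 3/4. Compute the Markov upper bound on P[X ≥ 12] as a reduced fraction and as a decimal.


μ = E[X] = 3/4, a = 12.
Markov: P[X ≥ 12] ≤ μ/a = (3/4)/12 = 1/16.
Numerically: ≈ 0.062.
(Since a = 12 > μ = 0.750, the bound 1/16 is < 1 and informative.)

P[X ≥ 12] ≤ 1/16 ≈ 0.062.


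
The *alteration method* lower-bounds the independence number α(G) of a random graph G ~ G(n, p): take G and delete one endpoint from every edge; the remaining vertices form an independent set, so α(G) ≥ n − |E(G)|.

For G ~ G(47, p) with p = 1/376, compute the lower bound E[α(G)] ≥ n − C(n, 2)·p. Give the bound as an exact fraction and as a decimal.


E[|E(G)|] = C(47, 2)·p = 1081 · (1/376) = 23/8.
E[α(G)] ≥ n − E[|E(G)|] = 47 − 23/8 = 353/8.
Numerically: ≈ 44.125000.
(This is only a lower bound; the true E[α(G)] may be larger.)

E[α(G)] ≥ 353/8 ≈ 44.125000.


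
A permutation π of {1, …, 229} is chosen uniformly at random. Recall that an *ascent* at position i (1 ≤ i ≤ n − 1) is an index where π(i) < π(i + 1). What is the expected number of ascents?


Write X = Σ X_I over i = 1, …, 228, with X_I the indicator of one ascent.
There are 228 indicators.
For each fixed i, the pair (π(i), π(i+1)) is a uniformly random ordered pair of distinct values from {1, …, 229}; by symmetry P[π(i) < π(i+1)] = 1/2.
By linearity: E[X] = 228 · (1/2) = (229 − 1) · (1/2) = 114 ≈ 114.0000.

E[X] = 114 = 114.0000.


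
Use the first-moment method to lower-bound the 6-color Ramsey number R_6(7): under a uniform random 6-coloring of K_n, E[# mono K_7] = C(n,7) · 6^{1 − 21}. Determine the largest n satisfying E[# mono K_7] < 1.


We need C(n, 7) · 6^{1 − 21} < 1, i.e. C(n, 7) < 6^{21 − 1} = 3656158440062976.
Check values of n near the boundary:
  n = 565: C(565, 7) = 3513212521235560; 3513212521235560 < 3656158440062976? YES
  n = 566: C(566, 7) = 3557206237959440; 3557206237959440 < 3656158440062976? YES
  n = 567: C(567, 7) = 3601671315933933; 3601671315933933 < 3656158440062976? YES
  n = 568: C(568, 7) = 3646611956239704; 3646611956239704 < 3656158440062976? YES
  n = 569: C(569, 7) = 3692032389858348; 3692032389858348 < 3656158440062976? NO
The largest n with C(n, 7) < 3656158440062976 is n = 568 (where E[X] = 16882462760369/16926659444736 ≈ 0.9973889). Hence R_6(7) > 568, i.e. R_6(7) ≥ 569.

Largest n = 568; hence R_6(7) > 568.
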